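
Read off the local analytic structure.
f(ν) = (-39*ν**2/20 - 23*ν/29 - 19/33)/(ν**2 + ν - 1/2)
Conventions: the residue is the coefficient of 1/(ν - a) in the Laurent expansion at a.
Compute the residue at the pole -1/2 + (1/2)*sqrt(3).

The residue is 671/1160 - (40753/57420)*sqrt(3).

The factor ν**2 + ν - 1/2 splits as (ν - a)(ν - a') with a = -1/2 + (1/2)*sqrt(3), a' = -1/2 - (1/2)*sqrt(3). At the order-1 pole a set g(ν) = (ν - a)*f(ν) = [-39*ν**2/20 - 23*ν/29 - 19/33] / (ν - a').
Simple pole: residue = g(a) at a = -1/2 + (1/2)*sqrt(3), which is 671/1160 - (40753/57420)*sqrt(3).


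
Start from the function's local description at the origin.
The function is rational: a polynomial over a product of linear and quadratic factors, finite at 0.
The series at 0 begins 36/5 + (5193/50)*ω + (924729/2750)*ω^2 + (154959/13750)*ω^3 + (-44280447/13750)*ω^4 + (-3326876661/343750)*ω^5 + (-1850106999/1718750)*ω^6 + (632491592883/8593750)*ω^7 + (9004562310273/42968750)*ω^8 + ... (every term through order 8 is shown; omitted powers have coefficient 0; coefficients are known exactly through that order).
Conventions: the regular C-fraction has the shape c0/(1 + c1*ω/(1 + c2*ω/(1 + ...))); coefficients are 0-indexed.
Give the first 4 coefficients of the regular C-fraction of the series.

The regular C-fraction coefficients are [36/5, -577/40, 8520713/761640, -752241778208/811214481165].

Taylor coefficients (read off): a_0 = 36/5, a_1 = 5193/50, a_2 = 924729/2750, a_3 = 154959/13750.
c0 = a_0 = 36/5. Peel one level at a time: if S = 1 + c*ω/S' with S'(0) = 1, then c is the ω-coefficient of S and S' = c*ω/(S - 1).
S_1 = c0/f = 1 + (-577/40)*ω + (8520713/52800)*ω^2 + ...; c1 = -577/40.
S_2 = c1*ω/(S_1 - 1) = 1 + (8520713/761640)*ω + (94030222276/9063992025)*ω^2 + ...; c2 = 8520713/761640.
S_3 = c2*ω/(S_2 - 1) = 1 + (-752241778208/811214481165)*ω + ...; c3 = -752241778208/811214481165.


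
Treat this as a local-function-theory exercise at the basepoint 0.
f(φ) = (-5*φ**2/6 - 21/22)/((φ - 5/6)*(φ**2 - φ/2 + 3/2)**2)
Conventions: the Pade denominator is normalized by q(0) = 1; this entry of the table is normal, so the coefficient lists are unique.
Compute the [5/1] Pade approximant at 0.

The Pade approximant has numerator coefficients [28/55, 39657584/163917435, -121250048/491752305, -1765883096/3442266135, -1660052848/4425770745, -4719300248/92941185645]; denominator coefficients [1, -48380688/34770365].

Taylor coefficients needed (expand at 0): a_0 = 28/55, a_1 = 784/825, a_2 = 13312/12375, a_3 = 60872/61875, a_4 = 2767088/2784375, a_5 = 55632584/41765625, a_6 = 43005056/23203125.
Write the denominator as Q(φ) = 1 + q1*φ. Requiring Q*f - P = O(φ^7) with deg P <= 5 kills the coefficients of φ^6..φ^6 in Q*f:
  φ^6: a_6 + q1*a_5 = 0, i.e. 43005056/23203125 + (55632584/41765625)*q1 = 0.
Solving this linear system: q1 = -48380688/34770365.
The numerator is Q*f truncated at degree 5: P0 = a_0 = 28/55; P1 = a_1 + q1*a_0 = 39657584/163917435; P2 = a_2 + q1*a_1 = -121250048/491752305; P3 = a_3 + q1*a_2 = -1765883096/3442266135; P4 = a_4 + q1*a_3 = -1660052848/4425770745; P5 = a_5 + q1*a_4 = -4719300248/92941185645.


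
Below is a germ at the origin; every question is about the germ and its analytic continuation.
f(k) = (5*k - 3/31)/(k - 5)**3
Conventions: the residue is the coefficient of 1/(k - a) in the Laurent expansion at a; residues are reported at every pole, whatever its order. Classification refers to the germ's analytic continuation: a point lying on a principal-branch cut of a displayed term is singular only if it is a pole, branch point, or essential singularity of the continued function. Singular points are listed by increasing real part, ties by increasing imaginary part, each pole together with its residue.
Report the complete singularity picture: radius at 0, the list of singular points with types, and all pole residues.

Denominator factor (k - 5)^3: pole of order 3 at 5, modulus 5.
The radius of convergence is the smallest modulus among the singular points: 5.
At the order-3 pole 5 set g(k) = (k - (5))^3*f(k) = 5*k - 3/31.
Order-3 pole: residue = g''(a)/2; g''(5) = 0, so the residue is 0.

Radius of convergence at 0: 5.
At 5: a pole of order 3; residue 0.


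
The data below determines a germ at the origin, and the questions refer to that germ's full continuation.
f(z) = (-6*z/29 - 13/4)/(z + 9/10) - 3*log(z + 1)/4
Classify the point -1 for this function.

The point is a logarithmic branch point.

The term (-3/4)*log(1 - z/(-1)) has argument 1 - -1/(-1) = 0 at -1: a logarithmic (infinitely-sheeted) branch point; the remaining terms are analytic or single-valued there.


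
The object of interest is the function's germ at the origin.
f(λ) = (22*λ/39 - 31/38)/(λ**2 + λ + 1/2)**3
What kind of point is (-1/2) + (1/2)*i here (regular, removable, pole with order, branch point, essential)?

The point is a pole of order 3.

The denominator factor λ**2 + λ + 1/2 vanishes at (-1/2) + (1/2)*i and appears to the power 3; the numerator there equals (-1627/1482) + (11/39)*i, nonzero, and no other factor vanishes.
Hence a pole whose order is the multiplicity, 3.


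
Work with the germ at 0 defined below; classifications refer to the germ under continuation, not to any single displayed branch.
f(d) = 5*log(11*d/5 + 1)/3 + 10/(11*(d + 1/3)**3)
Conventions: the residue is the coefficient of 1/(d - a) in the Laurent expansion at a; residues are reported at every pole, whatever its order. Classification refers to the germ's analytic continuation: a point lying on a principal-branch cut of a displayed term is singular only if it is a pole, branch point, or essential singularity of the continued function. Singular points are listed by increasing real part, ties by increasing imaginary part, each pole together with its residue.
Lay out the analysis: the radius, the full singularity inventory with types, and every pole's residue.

Radius of convergence at 0: 1/3.
At -5/11: a logarithmic branch point.
At -1/3: a pole of order 3; residue 0.

Denominator factor (d + 1/3)^3: pole of order 3 at -1/3, modulus 1/3.
Branch term (5/3)*log(1 - d/(-5/11)): its argument vanishes at d = -5/11, a logarithmic branch point, modulus 5/11.
The radius of convergence is the smallest modulus among the singular points: 1/3.
The branch term is analytic at -1/3 and contributes nothing to the residue; only the rational part matters.
At the order-3 pole -1/3 set g(d) = (d - (-1/3))^3*(rational part) = 10/11.
Order-3 pole: residue = g''(a)/2; g''(-1/3) = 0, so the residue is 0.
List the singular points by increasing real part (a conjugate pair: the negative imaginary part first).


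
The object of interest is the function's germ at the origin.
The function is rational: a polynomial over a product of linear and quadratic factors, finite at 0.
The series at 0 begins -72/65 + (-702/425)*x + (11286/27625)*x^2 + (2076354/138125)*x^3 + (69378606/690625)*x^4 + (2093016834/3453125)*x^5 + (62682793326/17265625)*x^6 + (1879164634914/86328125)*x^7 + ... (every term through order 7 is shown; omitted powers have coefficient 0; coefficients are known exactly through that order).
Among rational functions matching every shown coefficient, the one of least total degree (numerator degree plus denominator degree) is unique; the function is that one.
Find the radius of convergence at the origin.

The radius of convergence is 1/6.

No rational of total degree below 4 reproduces all 8 coefficients; solving the [1/3] Pade equations on them gives f(x) = (2/13 - 33*x/34)/((x - 1/6)*(x**2 - 3*x/2 + 5/6)), whose expansion matches every shown term.
Denominator factor (x**2 - 3*x/2 + 5/6): discriminant -13/12, complex-conjugate roots (3/4) + ((1/12)*sqrt(39))*i and (3/4) - ((1/12)*sqrt(39))*i; poles of order 1, moduli (1/6)*sqrt(30) and (1/6)*sqrt(30).
Denominator factor (x - 1/6): pole of order 1 at 1/6, modulus 1/6.
The radius of convergence is the smallest modulus among the singular points: 1/6.


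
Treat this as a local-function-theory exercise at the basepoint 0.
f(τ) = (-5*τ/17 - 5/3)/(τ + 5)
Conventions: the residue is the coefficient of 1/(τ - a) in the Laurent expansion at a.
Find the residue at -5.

At the order-1 pole -5 set g(τ) = (τ - (-5))*f(τ) = -5*τ/17 - 5/3.
Simple pole: residue = g(a) at a = -5, which is -10/51.

The residue is -10/51.


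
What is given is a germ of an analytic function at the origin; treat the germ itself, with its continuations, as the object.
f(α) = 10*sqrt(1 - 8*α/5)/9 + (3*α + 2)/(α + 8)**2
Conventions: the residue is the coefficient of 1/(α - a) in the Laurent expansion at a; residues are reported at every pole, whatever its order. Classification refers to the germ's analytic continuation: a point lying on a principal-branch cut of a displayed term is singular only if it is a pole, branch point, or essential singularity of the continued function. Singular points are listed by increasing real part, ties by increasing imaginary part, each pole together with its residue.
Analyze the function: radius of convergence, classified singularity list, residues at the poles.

Radius of convergence at 0: 5/8.
At -8: a pole of order 2; residue 3.
At 5/8: an algebraic (square-root) branch point.

Denominator factor (α + 8)^2: pole of order 2 at -8, modulus 8.
Branch term (10/9)*sqrt(1 - α/(5/8)): its argument vanishes at α = 5/8, a square-root branch point, modulus 5/8.
The radius of convergence is the smallest modulus among the singular points: 5/8.
The branch term is analytic at -8 and contributes nothing to the residue; only the rational part matters.
At the order-2 pole -8 set g(α) = (α - (-8))^2*(rational part) = 3*α + 2.
Order-2 pole: residue = g'(a); g'(-8) = 3, so the residue is 3.
List the singular points by increasing real part (a conjugate pair: the negative imaginary part first).


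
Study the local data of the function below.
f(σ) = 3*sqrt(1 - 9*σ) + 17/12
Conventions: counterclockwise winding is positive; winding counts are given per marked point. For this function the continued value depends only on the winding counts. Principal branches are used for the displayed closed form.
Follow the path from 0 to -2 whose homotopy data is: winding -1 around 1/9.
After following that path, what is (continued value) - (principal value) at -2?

The rational part is single-valued and drops out of the difference; each branch term changes only by its own monodromy.
(3)*sqrt(1 - σ/(1/9)): winding -1 is odd, the square root flips sign, contributing -2*(3)*sqrt(1 - (-2)/(1/9)) = -2*(3)*sqrt(19) = -(6)*sqrt(19).
Summing the contributions at σ = -2 gives -(6)*sqrt(19).

Continued minus principal equals -(6)*sqrt(19).


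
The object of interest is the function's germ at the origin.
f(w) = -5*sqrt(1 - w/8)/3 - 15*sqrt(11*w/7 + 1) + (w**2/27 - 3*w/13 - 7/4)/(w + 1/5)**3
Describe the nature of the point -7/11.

The point is an algebraic (square-root) branch point.

The term (-15)*sqrt(1 - w/(-7/11)) has argument 1 - -7/11/(-7/11) = 0 at -7/11: a square-root (algebraic, two-sheeted) branch point; the remaining terms are analytic or single-valued there.


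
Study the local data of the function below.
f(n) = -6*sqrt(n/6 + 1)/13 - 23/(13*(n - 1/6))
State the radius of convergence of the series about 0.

Denominator factor (n - 1/6): pole of order 1 at 1/6, modulus 1/6.
Branch term (-6/13)*sqrt(1 - n/(-6)): its argument vanishes at n = -6, a square-root branch point, modulus 6.
The radius of convergence is the smallest modulus among the singular points: 1/6.

The radius of convergence is 1/6.


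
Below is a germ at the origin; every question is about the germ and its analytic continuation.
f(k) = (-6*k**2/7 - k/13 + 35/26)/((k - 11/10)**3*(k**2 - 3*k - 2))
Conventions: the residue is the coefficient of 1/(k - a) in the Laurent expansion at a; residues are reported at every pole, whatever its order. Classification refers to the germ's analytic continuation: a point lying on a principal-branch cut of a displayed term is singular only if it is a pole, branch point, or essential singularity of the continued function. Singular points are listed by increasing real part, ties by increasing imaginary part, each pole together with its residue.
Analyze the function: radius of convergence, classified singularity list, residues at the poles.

Denominator factor (k**2 - 3*k - 2): discriminant 17, real irrational roots 3/2 + (1/2)*sqrt(17) and 3/2 - (1/2)*sqrt(17); poles of order 1, moduli 3/2 + (1/2)*sqrt(17) and -3/2 + (1/2)*sqrt(17).
Denominator factor (k - 11/10)^3: pole of order 3 at 11/10, modulus 11/10.
The radius of convergence is the smallest modulus among the singular points: -3/2 + (1/2)*sqrt(17).
The factor k**2 - 3*k - 2 splits as (k - a)(k - a') with a = 3/2 - (1/2)*sqrt(17), a' = 3/2 + (1/2)*sqrt(17). At the order-1 pole a set g(k) = (k - a)*f(k) = [(-6*k**2/7 - k/13 + 35/26)/(k - 11/10)**3] / (k - a').
Simple pole: residue = g(a) at a = 3/2 - (1/2)*sqrt(17), which is -44559000/889433077 + (2804922500/105842536163)*sqrt(17).
At the order-3 pole 11/10 set g(k) = (k - (11/10))^3*f(k) = (-6*k**2/7 - k/13 + 35/26)/(k**2 - 3*k - 2).
Order-3 pole: residue = g''(a)/2; g''(11/10) = 178236000/889433077, so the residue is 89118000/889433077.
The factor k**2 - 3*k - 2 splits as (k - a)(k - a') with a = 3/2 + (1/2)*sqrt(17), a' = 3/2 - (1/2)*sqrt(17). At the order-1 pole a set g(k) = (k - a)*f(k) = [(-6*k**2/7 - k/13 + 35/26)/(k - 11/10)**3] / (k - a').
Simple pole: residue = g(a) at a = 3/2 + (1/2)*sqrt(17), which is -44559000/889433077 - (2804922500/105842536163)*sqrt(17).
List the singular points by increasing real part (a conjugate pair: the negative imaginary part first).

Radius of convergence at 0: -3/2 + (1/2)*sqrt(17).
At 3/2 - (1/2)*sqrt(17): a pole of order 1; residue -44559000/889433077 + (2804922500/105842536163)*sqrt(17).
At 11/10: a pole of order 3; residue 89118000/889433077.
At 3/2 + (1/2)*sqrt(17): a pole of order 1; residue -44559000/889433077 - (2804922500/105842536163)*sqrt(17).


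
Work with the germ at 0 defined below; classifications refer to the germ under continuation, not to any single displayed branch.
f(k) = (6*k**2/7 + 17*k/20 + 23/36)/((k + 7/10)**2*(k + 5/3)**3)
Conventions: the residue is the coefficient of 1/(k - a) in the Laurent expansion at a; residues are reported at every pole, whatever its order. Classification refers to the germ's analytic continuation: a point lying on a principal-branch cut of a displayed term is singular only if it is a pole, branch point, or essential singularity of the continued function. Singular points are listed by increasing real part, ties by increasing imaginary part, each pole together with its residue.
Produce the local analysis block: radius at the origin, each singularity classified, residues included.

Radius of convergence at 0: 7/10.
At -5/3: a pole of order 3; residue 1401300/707281.
At -7/10: a pole of order 2; residue -1401300/707281.

Denominator factor (k + 5/3)^3: pole of order 3 at -5/3, modulus 5/3.
Denominator factor (k + 7/10)^2: pole of order 2 at -7/10, modulus 7/10.
The radius of convergence is the smallest modulus among the singular points: 7/10.
At the order-3 pole -5/3 set g(k) = (k - (-5/3))^3*f(k) = (6*k**2/7 + 17*k/20 + 23/36)/(k + 7/10)**2.
Order-3 pole: residue = g''(a)/2; g''(-5/3) = 2802600/707281, so the residue is 1401300/707281.
At the order-2 pole -7/10 set g(k) = (k - (-7/10))^2*f(k) = (6*k**2/7 + 17*k/20 + 23/36)/(k + 5/3)**3.
Order-2 pole: residue = g'(a); g'(-7/10) = -1401300/707281, so the residue is -1401300/707281.
List the singular points by increasing real part (a conjugate pair: the negative imaginary part first).


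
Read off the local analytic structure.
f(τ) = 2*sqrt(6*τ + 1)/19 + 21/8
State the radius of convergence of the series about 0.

The radius of convergence is 1/6.

Branch term (2/19)*sqrt(1 - τ/(-1/6)): its argument vanishes at τ = -1/6, a square-root branch point, modulus 1/6.
The radius of convergence is the smallest modulus among the singular points: 1/6.


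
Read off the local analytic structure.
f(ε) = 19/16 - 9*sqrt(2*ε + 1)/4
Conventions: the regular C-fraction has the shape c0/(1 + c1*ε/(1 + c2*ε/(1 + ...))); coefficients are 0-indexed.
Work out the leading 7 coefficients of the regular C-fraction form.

The regular C-fraction coefficients are [-17/16, -36/17, 89/34, 17/178, 161/178, 89/322, 233/322].

Taylor coefficients (expand at 0): a_0 = -17/16, a_1 = -9/4, a_2 = 9/8, a_3 = -9/8, a_4 = 45/32, a_5 = -63/32, a_6 = 189/64.
c0 = a_0 = -17/16. Peel one level at a time: if S = 1 + c*ε/S' with S'(0) = 1, then c is the ε-coefficient of S and S' = c*ε/(S - 1).
S_1 = c0/f = 1 + (-36/17)*ε + (1602/289)*ε^2 + ...; c1 = -36/17.
S_2 = c1*ε/(S_1 - 1) = 1 + (89/34)*ε + (-1/4)*ε^2 + ...; c2 = 89/34.
S_3 = c2*ε/(S_2 - 1) = 1 + (17/178)*ε + (-2737/31684)*ε^2 + ...; c3 = 17/178.
S_4 = c3*ε/(S_3 - 1) = 1 + (161/178)*ε + (-1/4)*ε^2 + ...; c4 = 161/178.
S_5 = c4*ε/(S_4 - 1) = 1 + (89/322)*ε + (-20737/103684)*ε^2 + ...; c5 = 89/322.
S_6 = c5*ε/(S_5 - 1) = 1 + (233/322)*ε + ...; c6 = 233/322.


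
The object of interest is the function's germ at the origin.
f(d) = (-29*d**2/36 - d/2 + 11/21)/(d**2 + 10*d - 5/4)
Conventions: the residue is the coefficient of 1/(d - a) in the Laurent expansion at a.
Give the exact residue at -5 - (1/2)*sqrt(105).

The residue is 34/9 + (38567/105840)*sqrt(105).

The factor d**2 + 10*d - 5/4 splits as (d - a)(d - a') with a = -5 - (1/2)*sqrt(105), a' = -5 + (1/2)*sqrt(105). At the order-1 pole a set g(d) = (d - a)*f(d) = [-29*d**2/36 - d/2 + 11/21] / (d - a').
Simple pole: residue = g(a) at a = -5 - (1/2)*sqrt(105), which is 34/9 + (38567/105840)*sqrt(105).


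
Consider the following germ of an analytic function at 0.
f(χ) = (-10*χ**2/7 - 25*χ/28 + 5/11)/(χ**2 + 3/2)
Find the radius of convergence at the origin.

Denominator factor (χ**2 + 3/2): discriminant -6, complex-conjugate roots ((1/2)*sqrt(6))*i and -((1/2)*sqrt(6))*i; poles of order 1, moduli (1/2)*sqrt(6) and (1/2)*sqrt(6).
The radius of convergence is the smallest modulus among the singular points: (1/2)*sqrt(6).

The radius of convergence is (1/2)*sqrt(6).


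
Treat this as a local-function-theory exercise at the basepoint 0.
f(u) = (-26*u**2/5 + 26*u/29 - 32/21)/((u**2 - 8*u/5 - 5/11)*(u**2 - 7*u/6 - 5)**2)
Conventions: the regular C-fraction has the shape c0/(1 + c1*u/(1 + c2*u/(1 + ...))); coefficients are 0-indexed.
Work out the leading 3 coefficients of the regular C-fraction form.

The regular C-fraction coefficients are [352/2625, 159211/34800, 393252667/1108108560].

Taylor coefficients (expand at 0): a_0 = 352/2625, a_1 = -3502642/5709375, a_2 = 143897732/47578125.
c0 = a_0 = 352/2625. Peel one level at a time: if S = 1 + c*u/S' with S'(0) = 1, then c is the u-coefficient of S and S' = c*u/(S - 1).
S_1 = c0/f = 1 + (159211/34800)*u + (-393252667/242208000)*u^2 + ...; c1 = 159211/34800.
S_2 = c1*u/(S_1 - 1) = 1 + (393252667/1108108560)*u + ...; c2 = 393252667/1108108560.


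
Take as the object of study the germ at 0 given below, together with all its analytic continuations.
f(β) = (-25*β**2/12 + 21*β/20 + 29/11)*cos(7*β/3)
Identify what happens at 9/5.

The point is a regular point.

There is no denominator, hence no pole anywhere.
The factor cos(7*β/3) is entire.
So the germ continues analytically to 9/5.


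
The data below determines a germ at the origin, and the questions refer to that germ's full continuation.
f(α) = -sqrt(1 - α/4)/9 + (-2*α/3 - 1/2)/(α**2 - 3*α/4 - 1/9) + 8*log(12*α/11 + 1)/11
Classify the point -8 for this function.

Denominator factors: α**2 - 3*α/4 - 1/9 = 629/9 at α = -8 — none vanishes.
Branch term sqrt(1 - α/(4)): argument at -8 is 3, nonzero, so -8 is not its branch point (a point on a principal cut is still regular for the continued germ).
Branch term log(1 - α/(-11/12)): argument at -8 is -85/11, nonzero, so -8 is not its branch point (a point on a principal cut is still regular for the continued germ).
So the germ continues analytically to -8.

The point is a regular point.


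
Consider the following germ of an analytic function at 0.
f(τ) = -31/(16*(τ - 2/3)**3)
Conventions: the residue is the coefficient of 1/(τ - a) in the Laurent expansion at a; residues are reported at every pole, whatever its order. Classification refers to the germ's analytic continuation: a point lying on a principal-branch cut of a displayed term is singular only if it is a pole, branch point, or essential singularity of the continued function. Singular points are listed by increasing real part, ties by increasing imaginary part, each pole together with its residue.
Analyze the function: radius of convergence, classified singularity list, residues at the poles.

Denominator factor (τ - 2/3)^3: pole of order 3 at 2/3, modulus 2/3.
The radius of convergence is the smallest modulus among the singular points: 2/3.
At the order-3 pole 2/3 set g(τ) = (τ - (2/3))^3*f(τ) = -31/16.
Order-3 pole: residue = g''(a)/2; g''(2/3) = 0, so the residue is 0.

Radius of convergence at 0: 2/3.
At 2/3: a pole of order 3; residue 0.


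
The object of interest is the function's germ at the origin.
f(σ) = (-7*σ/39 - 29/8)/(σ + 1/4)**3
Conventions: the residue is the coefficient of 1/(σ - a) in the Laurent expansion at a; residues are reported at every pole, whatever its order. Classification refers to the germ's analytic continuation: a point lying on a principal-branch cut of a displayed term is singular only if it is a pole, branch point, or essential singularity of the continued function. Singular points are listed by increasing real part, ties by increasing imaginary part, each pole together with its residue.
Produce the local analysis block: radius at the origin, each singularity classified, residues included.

Denominator factor (σ + 1/4)^3: pole of order 3 at -1/4, modulus 1/4.
The radius of convergence is the smallest modulus among the singular points: 1/4.
At the order-3 pole -1/4 set g(σ) = (σ - (-1/4))^3*f(σ) = -7*σ/39 - 29/8.
Order-3 pole: residue = g''(a)/2; g''(-1/4) = 0, so the residue is 0.

Radius of convergence at 0: 1/4.
At -1/4: a pole of order 3; residue 0.


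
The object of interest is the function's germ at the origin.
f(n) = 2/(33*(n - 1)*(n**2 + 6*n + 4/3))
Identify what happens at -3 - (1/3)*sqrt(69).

The point is a pole of order 1.

The denominator factor n**2 + 6*n + 4/3 vanishes at -3 - (1/3)*sqrt(69) and appears to the power 1; the numerator there equals 2/33, nonzero, and no other factor vanishes.
Hence a pole whose order is the multiplicity, 1.


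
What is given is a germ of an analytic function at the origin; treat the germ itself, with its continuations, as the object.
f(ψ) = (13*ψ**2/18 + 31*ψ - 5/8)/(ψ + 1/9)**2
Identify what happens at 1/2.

Denominator factors: ψ + 1/9 = 11/18 at ψ = 1/2 — none vanishes.
So the germ continues analytically to 1/2.

The point is a regular point.


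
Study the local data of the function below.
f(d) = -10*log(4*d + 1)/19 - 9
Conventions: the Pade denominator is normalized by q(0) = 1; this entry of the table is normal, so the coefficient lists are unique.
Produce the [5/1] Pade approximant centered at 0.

The Pade approximant has numerator coefficients [-9, -610/19, -160/57, 160/57, -640/171, 256/57]; denominator coefficients [1, 10/3].

Taylor coefficients needed (expand at 0): a_0 = -9, a_1 = -40/19, a_2 = 80/19, a_3 = -640/57, a_4 = 640/19, a_5 = -2048/19, a_6 = 20480/57.
Write the denominator as Q(d) = 1 + q1*d. Requiring Q*f - P = O(d^7) with deg P <= 5 kills the coefficients of d^6..d^6 in Q*f:
  d^6: a_6 + q1*a_5 = 0, i.e. 20480/57 + (-2048/19)*q1 = 0.
Solving this linear system: q1 = 10/3.
The numerator is Q*f truncated at degree 5: P0 = a_0 = -9; P1 = a_1 + q1*a_0 = -610/19; P2 = a_2 + q1*a_1 = -160/57; P3 = a_3 + q1*a_2 = 160/57; P4 = a_4 + q1*a_3 = -640/171; P5 = a_5 + q1*a_4 = 256/57.


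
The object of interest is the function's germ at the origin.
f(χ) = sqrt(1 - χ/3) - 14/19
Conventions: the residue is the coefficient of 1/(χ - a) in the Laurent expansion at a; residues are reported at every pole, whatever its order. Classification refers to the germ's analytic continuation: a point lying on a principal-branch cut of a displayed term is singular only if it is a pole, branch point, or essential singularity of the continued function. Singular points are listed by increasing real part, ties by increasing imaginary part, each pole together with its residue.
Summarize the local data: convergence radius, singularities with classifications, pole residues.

Radius of convergence at 0: 3.
At 3: an algebraic (square-root) branch point.

Branch term (1)*sqrt(1 - χ/(3)): its argument vanishes at χ = 3, a square-root branch point, modulus 3.
The radius of convergence is the smallest modulus among the singular points: 3.


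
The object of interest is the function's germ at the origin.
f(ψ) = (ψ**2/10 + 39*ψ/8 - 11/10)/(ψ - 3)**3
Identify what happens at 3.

The denominator factor ψ - 3 vanishes at 3 and appears to the power 3; the numerator there equals 577/40, nonzero, and no other factor vanishes.
Hence a pole whose order is the multiplicity, 3.

The point is a pole of order 3.


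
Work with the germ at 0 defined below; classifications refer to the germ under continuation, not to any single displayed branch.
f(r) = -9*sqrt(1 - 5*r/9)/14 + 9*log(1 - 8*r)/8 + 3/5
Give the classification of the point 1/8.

The term (9/8)*log(1 - r/(1/8)) has argument 1 - 1/8/(1/8) = 0 at 1/8: a logarithmic (infinitely-sheeted) branch point; the remaining terms are analytic or single-valued there.

The point is a logarithmic branch point.


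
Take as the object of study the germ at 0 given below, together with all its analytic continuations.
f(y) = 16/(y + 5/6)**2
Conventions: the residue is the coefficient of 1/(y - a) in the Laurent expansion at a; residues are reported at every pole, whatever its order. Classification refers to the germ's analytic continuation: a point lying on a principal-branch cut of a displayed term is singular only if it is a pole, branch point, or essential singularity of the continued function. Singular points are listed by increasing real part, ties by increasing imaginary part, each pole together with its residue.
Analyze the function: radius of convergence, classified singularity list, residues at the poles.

Radius of convergence at 0: 5/6.
At -5/6: a pole of order 2; residue 0.

Denominator factor (y + 5/6)^2: pole of order 2 at -5/6, modulus 5/6.
The radius of convergence is the smallest modulus among the singular points: 5/6.
At the order-2 pole -5/6 set g(y) = (y - (-5/6))^2*f(y) = 16.
Order-2 pole: residue = g'(a); g'(-5/6) = 0, so the residue is 0.


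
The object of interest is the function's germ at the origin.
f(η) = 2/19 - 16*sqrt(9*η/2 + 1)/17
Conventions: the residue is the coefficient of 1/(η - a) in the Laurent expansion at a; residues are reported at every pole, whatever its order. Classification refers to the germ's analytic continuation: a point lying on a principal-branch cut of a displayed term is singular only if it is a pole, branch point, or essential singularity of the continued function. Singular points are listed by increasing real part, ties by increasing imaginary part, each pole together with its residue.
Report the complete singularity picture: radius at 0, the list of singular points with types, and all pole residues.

Branch term (-16/17)*sqrt(1 - η/(-2/9)): its argument vanishes at η = -2/9, a square-root branch point, modulus 2/9.
The radius of convergence is the smallest modulus among the singular points: 2/9.

Radius of convergence at 0: 2/9.
At -2/9: an algebraic (square-root) branch point.


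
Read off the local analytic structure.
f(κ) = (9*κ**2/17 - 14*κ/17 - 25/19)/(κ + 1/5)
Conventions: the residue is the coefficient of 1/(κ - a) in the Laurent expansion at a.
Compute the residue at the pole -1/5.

The residue is -9124/8075.

At the order-1 pole -1/5 set g(κ) = (κ - (-1/5))*f(κ) = 9*κ**2/17 - 14*κ/17 - 25/19.
Simple pole: residue = g(a) at a = -1/5, which is -9124/8075.


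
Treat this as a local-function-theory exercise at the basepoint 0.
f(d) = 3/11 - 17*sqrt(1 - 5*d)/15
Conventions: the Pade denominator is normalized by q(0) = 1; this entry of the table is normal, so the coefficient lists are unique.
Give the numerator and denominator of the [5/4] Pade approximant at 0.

The Pade approximant has numerator coefficients [-142/165, 755/66, -1750/33, 105625/1056, -278125/4224, 10625/1536]; denominator coefficients [1, -10, 525/16, -625/16, 3125/256].

Taylor coefficients needed (expand at 0): a_0 = -142/165, a_1 = 17/6, a_2 = 85/24, a_3 = 425/48, a_4 = 10625/384, a_5 = 74375/768, a_6 = 371875/1024, a_7 = 2921875/2048, a_8 = 189921875/32768, a_9 = 4748046875/196608.
Write the denominator as Q(d) = 1 + q1*d + q2*d^2 + q3*d^3 + q4*d^4. Requiring Q*f - P = O(d^10) with deg P <= 5 kills the coefficients of d^6..d^9 in Q*f:
  d^6: a_6 + q1*a_5 + q2*a_4 + q3*a_3 + q4*a_2 = 0, i.e. 371875/1024 + (74375/768)*q1 + (10625/384)*q2 + (425/48)*q3 + (85/24)*q4 = 0.
  d^7: a_7 + q1*a_6 + q2*a_5 + q3*a_4 + q4*a_3 = 0, i.e. 2921875/2048 + (371875/1024)*q1 + (74375/768)*q2 + (10625/384)*q3 + (425/48)*q4 = 0.
  d^8: a_8 + q1*a_7 + q2*a_6 + q3*a_5 + q4*a_4 = 0, i.e. 189921875/32768 + (2921875/2048)*q1 + (371875/1024)*q2 + (74375/768)*q3 + (10625/384)*q4 = 0.
  d^9: a_9 + q1*a_8 + q2*a_7 + q3*a_6 + q4*a_5 = 0, i.e. 4748046875/196608 + (189921875/32768)*q1 + (2921875/2048)*q2 + (371875/1024)*q3 + (74375/768)*q4 = 0.
Solving this linear system: q1 = -10, q2 = 525/16, q3 = -625/16, q4 = 3125/256.
The numerator is Q*f truncated at degree 5: P0 = a_0 = -142/165; P1 = a_1 + q1*a_0 = 755/66; P2 = a_2 + q1*a_1 + q2*a_0 = -1750/33; P3 = a_3 + q1*a_2 + q2*a_1 + q3*a_0 = 105625/1056; P4 = a_4 + q1*a_3 + q2*a_2 + q3*a_1 + q4*a_0 = -278125/4224; P5 = a_5 + q1*a_4 + q2*a_3 + q3*a_2 + q4*a_1 = 10625/1536.


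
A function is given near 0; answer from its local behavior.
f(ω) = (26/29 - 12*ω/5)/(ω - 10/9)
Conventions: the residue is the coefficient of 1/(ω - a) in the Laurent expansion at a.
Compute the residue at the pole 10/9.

The residue is -154/87.

At the order-1 pole 10/9 set g(ω) = (ω - (10/9))*f(ω) = 26/29 - 12*ω/5.
Simple pole: residue = g(a) at a = 10/9, which is -154/87.


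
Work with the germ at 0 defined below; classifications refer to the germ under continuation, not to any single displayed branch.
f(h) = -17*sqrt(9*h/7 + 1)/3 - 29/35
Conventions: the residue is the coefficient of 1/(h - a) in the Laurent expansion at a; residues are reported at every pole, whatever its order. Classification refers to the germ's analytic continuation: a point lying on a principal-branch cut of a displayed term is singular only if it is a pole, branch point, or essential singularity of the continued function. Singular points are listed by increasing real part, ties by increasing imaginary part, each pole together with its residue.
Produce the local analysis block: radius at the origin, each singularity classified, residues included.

Radius of convergence at 0: 7/9.
At -7/9: an algebraic (square-root) branch point.

Branch term (-17/3)*sqrt(1 - h/(-7/9)): its argument vanishes at h = -7/9, a square-root branch point, modulus 7/9.
The radius of convergence is the smallest modulus among the singular points: 7/9.


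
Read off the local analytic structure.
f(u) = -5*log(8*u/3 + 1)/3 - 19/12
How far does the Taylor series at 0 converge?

The radius of convergence is 3/8.

Branch term (-5/3)*log(1 - u/(-3/8)): its argument vanishes at u = -3/8, a logarithmic branch point, modulus 3/8.
The radius of convergence is the smallest modulus among the singular points: 3/8.


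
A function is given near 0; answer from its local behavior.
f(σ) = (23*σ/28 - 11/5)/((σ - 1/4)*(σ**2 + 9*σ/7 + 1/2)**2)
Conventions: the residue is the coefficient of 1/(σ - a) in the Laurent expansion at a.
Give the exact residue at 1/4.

The residue is -125104/49005.

At the order-1 pole 1/4 set g(σ) = (σ - (1/4))*f(σ) = (23*σ/28 - 11/5)/(σ**2 + 9*σ/7 + 1/2)**2.
Simple pole: residue = g(a) at a = 1/4, which is -125104/49005.


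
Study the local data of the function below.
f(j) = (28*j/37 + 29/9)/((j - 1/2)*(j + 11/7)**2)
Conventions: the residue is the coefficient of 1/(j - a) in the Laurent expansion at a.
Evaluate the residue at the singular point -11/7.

At the order-2 pole -11/7 set g(j) = (j - (-11/7))^2*f(j) = (28*j/37 + 29/9)/(j - 1/2).
Order-2 pole: residue = g'(a); g'(-11/7) = -235004/280053, so the residue is -235004/280053.

The residue is -235004/280053.


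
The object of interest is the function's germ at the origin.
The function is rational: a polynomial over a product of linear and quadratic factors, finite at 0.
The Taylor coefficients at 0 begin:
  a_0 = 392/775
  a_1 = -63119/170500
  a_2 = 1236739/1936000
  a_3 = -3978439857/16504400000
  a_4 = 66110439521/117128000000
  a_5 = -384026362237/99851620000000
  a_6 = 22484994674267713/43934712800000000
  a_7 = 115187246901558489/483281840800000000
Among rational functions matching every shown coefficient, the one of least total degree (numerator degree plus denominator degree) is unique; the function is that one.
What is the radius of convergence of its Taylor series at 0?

The radius of convergence is -2/11 + (5/11)*sqrt(5).

No rational of total degree below 6 reproduces all 8 coefficients; solving the [2/4] Pade equations on them gives f(ξ) = (17*ξ**2/32 - 11*ξ/35 - 32/31)/((ξ + 10/7)**2*(ξ**2 + 4*ξ/11 - 1)), whose expansion matches every shown term.
Denominator factor (ξ + 10/7)^2: pole of order 2 at -10/7, modulus 10/7.
Denominator factor (ξ**2 + 4*ξ/11 - 1): discriminant 500/121, real irrational roots -2/11 + (5/11)*sqrt(5) and -2/11 - (5/11)*sqrt(5); poles of order 1, moduli -2/11 + (5/11)*sqrt(5) and 2/11 + (5/11)*sqrt(5).
The radius of convergence is the smallest modulus among the singular points: -2/11 + (5/11)*sqrt(5).


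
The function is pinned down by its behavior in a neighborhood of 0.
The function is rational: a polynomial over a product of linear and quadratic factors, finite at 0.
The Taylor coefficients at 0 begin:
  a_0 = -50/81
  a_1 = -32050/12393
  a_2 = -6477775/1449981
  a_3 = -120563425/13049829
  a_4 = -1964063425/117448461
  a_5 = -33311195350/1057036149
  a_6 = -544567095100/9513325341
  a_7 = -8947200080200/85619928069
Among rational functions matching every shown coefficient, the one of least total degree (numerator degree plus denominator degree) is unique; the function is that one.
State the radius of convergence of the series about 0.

No rational of total degree below 6 reproduces all 8 coefficients; solving the [2/4] Pade equations on them gives f(η) = (-33*η**2/13 + 16*η/17 + 2/3)/((η - 3/5)**2*(η**2 - 5*η/3 - 3)), whose expansion matches every shown term.
Denominator factor (η - 3/5)^2: pole of order 2 at 3/5, modulus 3/5.
Denominator factor (η**2 - 5*η/3 - 3): discriminant 133/9, real irrational roots 5/6 + (1/6)*sqrt(133) and 5/6 - (1/6)*sqrt(133); poles of order 1, moduli 5/6 + (1/6)*sqrt(133) and -5/6 + (1/6)*sqrt(133).
The radius of convergence is the smallest modulus among the singular points: 3/5.

The radius of convergence is 3/5.


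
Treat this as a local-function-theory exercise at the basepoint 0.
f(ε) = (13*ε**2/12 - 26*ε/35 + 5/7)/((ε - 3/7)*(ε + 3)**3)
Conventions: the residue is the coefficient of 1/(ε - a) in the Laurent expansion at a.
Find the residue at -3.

The residue is -4081/276480.

At the order-3 pole -3 set g(ε) = (ε - (-3))^3*f(ε) = (13*ε**2/12 - 26*ε/35 + 5/7)/(ε - 3/7).
Order-3 pole: residue = g''(a)/2; g''(-3) = -4081/138240, so the residue is -4081/276480.


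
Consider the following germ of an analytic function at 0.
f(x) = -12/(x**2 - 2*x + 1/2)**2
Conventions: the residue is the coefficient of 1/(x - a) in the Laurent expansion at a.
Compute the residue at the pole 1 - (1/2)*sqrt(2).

The factor x**2 - 2*x + 1/2 splits as (x - a)(x - a') with a = 1 - (1/2)*sqrt(2), a' = 1 + (1/2)*sqrt(2). At the order-2 pole a set g(x) = (x - a)^2*f(x) = [-12] / (x - a')^2.
Order-2 pole: residue = g'(a); g'(1 - (1/2)*sqrt(2)) = -(6)*sqrt(2), so the residue is -(6)*sqrt(2).

The residue is -(6)*sqrt(2).


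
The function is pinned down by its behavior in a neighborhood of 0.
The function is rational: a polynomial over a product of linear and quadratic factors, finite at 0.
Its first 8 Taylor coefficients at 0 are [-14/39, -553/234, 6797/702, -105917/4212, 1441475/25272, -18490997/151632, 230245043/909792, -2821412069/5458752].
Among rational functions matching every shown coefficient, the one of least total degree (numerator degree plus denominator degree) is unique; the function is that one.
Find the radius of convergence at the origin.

No rational of total degree below 4 reproduces all 8 coefficients; solving the [2/2] Pade equations on them gives f(ζ) = (7*ζ**2/12 - 3*ζ/2 - 2/13)/((ζ + 1/2)*(ζ + 6/7)), whose expansion matches every shown term.
Denominator factor (ζ + 6/7): pole of order 1 at -6/7, modulus 6/7.
Denominator factor (ζ + 1/2): pole of order 1 at -1/2, modulus 1/2.
The radius of convergence is the smallest modulus among the singular points: 1/2.

The radius of convergence is 1/2.


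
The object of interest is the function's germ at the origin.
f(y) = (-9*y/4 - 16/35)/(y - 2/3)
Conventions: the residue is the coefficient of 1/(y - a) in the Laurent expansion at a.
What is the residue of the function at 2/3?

At the order-1 pole 2/3 set g(y) = (y - (2/3))*f(y) = -9*y/4 - 16/35.
Simple pole: residue = g(a) at a = 2/3, which is -137/70.

The residue is -137/70.


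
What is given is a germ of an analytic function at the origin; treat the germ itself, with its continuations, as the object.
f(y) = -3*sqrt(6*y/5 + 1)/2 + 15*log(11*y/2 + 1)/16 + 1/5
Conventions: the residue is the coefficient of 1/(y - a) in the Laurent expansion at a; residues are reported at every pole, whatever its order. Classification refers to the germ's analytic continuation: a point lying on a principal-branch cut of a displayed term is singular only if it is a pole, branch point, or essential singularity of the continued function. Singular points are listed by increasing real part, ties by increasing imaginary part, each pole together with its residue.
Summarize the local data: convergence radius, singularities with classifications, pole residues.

Branch term (-3/2)*sqrt(1 - y/(-5/6)): its argument vanishes at y = -5/6, a square-root branch point, modulus 5/6.
Branch term (15/16)*log(1 - y/(-2/11)): its argument vanishes at y = -2/11, a logarithmic branch point, modulus 2/11.
The radius of convergence is the smallest modulus among the singular points: 2/11.
List the singular points by increasing real part (a conjugate pair: the negative imaginary part first).

Radius of convergence at 0: 2/11.
At -5/6: an algebraic (square-root) branch point.
At -2/11: a logarithmic branch point.


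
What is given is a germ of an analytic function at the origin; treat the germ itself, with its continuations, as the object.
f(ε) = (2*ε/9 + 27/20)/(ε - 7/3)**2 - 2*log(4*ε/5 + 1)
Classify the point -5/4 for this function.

The point is a logarithmic branch point.

The term (-2)*log(1 - ε/(-5/4)) has argument 1 - -5/4/(-5/4) = 0 at -5/4: a logarithmic (infinitely-sheeted) branch point; the remaining terms are analytic or single-valued there.


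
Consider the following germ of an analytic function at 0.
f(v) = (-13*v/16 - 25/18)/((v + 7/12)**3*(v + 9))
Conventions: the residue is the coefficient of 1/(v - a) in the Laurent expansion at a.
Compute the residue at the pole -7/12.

At the order-3 pole -7/12 set g(v) = (v - (-7/12))^3*f(v) = (-13*v/16 - 25/18)/(v + 9).
Order-3 pole: residue = g''(a)/2; g''(-7/12) = 20472/1030301, so the residue is 10236/1030301.

The residue is 10236/1030301.


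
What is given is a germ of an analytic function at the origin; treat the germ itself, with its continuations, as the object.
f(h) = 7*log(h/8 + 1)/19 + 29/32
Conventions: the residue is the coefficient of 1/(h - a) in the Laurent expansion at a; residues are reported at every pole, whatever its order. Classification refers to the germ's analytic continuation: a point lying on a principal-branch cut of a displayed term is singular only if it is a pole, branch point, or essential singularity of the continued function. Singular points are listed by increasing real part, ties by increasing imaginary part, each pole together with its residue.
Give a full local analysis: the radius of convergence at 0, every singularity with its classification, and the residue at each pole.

Radius of convergence at 0: 8.
At -8: a logarithmic branch point.

Branch term (7/19)*log(1 - h/(-8)): its argument vanishes at h = -8, a logarithmic branch point, modulus 8.
The radius of convergence is the smallest modulus among the singular points: 8.
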